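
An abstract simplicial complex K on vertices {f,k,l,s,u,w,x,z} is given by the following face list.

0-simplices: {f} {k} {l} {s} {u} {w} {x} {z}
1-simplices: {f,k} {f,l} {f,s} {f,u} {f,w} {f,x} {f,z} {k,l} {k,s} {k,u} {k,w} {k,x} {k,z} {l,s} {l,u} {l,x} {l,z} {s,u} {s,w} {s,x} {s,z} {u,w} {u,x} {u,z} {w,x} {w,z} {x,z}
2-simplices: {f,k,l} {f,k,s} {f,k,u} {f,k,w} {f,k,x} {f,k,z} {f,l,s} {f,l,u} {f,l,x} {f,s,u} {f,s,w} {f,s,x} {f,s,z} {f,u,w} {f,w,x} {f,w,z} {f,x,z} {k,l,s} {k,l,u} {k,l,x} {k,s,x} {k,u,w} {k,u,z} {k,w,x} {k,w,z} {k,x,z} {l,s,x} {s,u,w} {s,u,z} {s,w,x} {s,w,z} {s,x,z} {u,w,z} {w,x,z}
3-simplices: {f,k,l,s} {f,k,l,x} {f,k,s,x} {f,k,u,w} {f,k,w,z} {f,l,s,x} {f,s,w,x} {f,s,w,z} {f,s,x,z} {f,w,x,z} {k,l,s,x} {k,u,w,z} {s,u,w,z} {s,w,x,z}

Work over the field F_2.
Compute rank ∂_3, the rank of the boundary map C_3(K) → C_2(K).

rank∂_3=12

n_0=8 n_1=27 n_2=34 n_3=14  [Z2]
∂1: piv[fk,fl,fs,fu,fw,fx,fz] rk=7  ker:kl,ks,ku,kw,kx,kz,ls,lu,lx,lz,su,sw,sx,sz,uw,ux,uz,wx,wz,xz
∂2: piv[fkl,fks,fku,fkw,fkx,fkz,fls,flu,flx,fsu,fsw,fsx,fsz,fuw,fwx,fwz,fxz,kuz] rk=18  ker:kls,klu,klx,ksx,kuw,kwx,kwz,kxz,lsx,suw,suz,swx,swz,sxz,uwz,wxz
∂3: piv[fkls,fklx,fksx,fkuw,fkwz,flsx,fswx,fswz,fsxz,fwxz,kuwz,suwz] rk=12  ker:klsx,swxz
rk∂_3=12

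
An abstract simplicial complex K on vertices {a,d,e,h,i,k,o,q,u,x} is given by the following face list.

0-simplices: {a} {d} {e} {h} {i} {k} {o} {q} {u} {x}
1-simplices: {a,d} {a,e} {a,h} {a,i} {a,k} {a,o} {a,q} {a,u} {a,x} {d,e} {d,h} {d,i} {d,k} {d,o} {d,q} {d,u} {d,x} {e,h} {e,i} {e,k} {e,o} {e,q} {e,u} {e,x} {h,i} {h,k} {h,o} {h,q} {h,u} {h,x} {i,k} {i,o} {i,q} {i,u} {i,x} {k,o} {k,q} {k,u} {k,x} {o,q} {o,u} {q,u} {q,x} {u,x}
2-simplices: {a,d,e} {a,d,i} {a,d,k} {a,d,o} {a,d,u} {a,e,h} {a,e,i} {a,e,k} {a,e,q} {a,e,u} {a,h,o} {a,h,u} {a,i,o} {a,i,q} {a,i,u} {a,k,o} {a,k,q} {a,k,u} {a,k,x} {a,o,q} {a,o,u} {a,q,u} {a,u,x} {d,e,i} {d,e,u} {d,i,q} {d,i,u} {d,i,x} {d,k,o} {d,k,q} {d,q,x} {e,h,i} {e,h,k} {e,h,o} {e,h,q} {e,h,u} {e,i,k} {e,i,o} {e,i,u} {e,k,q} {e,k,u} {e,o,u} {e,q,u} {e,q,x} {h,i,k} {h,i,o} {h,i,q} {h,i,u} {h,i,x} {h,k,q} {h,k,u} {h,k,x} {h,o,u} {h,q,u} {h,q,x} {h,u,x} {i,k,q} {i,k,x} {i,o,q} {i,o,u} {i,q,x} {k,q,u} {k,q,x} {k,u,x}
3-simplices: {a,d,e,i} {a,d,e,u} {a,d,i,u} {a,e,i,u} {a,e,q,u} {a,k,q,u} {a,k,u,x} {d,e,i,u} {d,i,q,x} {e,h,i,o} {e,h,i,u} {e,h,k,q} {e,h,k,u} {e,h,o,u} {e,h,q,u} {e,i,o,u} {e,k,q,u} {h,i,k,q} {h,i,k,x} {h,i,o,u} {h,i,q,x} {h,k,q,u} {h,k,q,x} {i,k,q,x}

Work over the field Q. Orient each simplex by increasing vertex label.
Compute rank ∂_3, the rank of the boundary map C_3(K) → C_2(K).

rank∂_3=20

n_0=10 n_1=44 n_2=64 n_3=24  [Q]
∂1: piv[ad,ae,ah,ai,ak,ao,aq,au,ax] rk=9  ker:de,dh,di,dk,do,dq,du,dx,eh,ei,ek,eo,eq,eu,ex,hi,hk,ho,hq,hu,hx,ik,io,iq,iu,ix,ko,kq,ku,kx,oq,ou,qu,qx,ux
∂2: piv[ade,adi,adk,ado,adu,aeh,aei,aek,aeq,aeu,aho,ahu,aio,aiq,aiu,ako,akq,aku,akx,aoq,aou,aqu,aux,diq,dix,dqx,ehi,ehk,eho,ehq,eik,eqx,hix,hkx] rk=34  ker:dei,deu,diu,dko,dkq,ehu,eio,eiu,ekq,eku,eou,equ,hik,hio,hiq,hiu,hkq,hku,hou,hqu,hqx,hux,ikq,ikx,ioq,iou,iqx,kqu,kqx,kux
∂3: piv[adei,adeu,adiu,aeiu,aequ,akqu,akux,diqx,ehio,ehiu,ehkq,ehku,ehou,ehqu,eiou,ekqu,hikq,hikx,hiqx,hkqx] rk=20  ker:deiu,hiou,hkqu,ikqx
rk∂_3=20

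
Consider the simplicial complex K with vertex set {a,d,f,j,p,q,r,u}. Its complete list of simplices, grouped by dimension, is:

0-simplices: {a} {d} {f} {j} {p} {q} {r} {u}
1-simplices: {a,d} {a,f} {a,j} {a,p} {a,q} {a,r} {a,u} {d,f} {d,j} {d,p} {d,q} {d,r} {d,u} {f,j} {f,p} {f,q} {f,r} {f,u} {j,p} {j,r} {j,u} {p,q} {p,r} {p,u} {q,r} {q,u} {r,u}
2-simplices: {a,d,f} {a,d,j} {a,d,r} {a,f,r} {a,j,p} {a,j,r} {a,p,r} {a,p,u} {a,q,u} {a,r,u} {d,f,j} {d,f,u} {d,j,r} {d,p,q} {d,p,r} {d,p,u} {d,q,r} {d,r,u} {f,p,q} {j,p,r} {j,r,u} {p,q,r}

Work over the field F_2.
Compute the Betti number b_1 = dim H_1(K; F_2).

b_1=2

n_0=8 n_1=27 n_2=22  [Z2]
∂1: piv[ad,af,aj,ap,aq,ar,au] rk=7  ker:df,dj,dp,dq,dr,du,fj,fp,fq,fr,fu,jp,jr,ju,pq,pr,pu,qr,qu,ru
∂2: piv[adf,adj,adr,afr,ajp,ajr,apr,apu,aqu,aru,dfj,dfu,dpq,dpr,dpu,dqr,fpq,jru] rk=18  ker:djr,dru,jpr,pqr
b_1=(27−7)−18=2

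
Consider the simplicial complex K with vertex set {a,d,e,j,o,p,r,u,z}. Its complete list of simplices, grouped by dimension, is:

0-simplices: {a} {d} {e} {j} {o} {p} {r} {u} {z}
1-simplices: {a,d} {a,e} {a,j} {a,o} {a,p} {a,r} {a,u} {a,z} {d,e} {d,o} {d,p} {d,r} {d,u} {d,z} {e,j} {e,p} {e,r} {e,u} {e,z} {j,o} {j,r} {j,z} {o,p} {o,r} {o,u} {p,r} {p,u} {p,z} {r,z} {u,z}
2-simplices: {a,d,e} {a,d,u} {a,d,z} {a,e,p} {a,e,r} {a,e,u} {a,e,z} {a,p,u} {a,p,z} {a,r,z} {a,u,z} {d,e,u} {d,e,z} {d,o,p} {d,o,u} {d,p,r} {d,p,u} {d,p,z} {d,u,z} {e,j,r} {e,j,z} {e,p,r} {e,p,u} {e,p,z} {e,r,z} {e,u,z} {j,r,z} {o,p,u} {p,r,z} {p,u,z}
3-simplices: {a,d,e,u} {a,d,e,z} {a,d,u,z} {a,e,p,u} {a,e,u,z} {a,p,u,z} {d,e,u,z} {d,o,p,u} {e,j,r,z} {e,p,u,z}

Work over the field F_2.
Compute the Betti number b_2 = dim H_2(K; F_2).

b_2=3

n_0=9 n_1=30 n_2=30 n_3=10  [Z2]
∂1: piv[ad,ae,aj,ao,ap,ar,au,az] rk=8  ker:de,do,dp,dr,du,dz,ej,ep,er,eu,ez,jo,jr,jz,op,or,ou,pr,pu,pz,rz,uz
∂2: piv[ade,adu,adz,aep,aer,aeu,aez,apu,apz,arz,auz,dop,dou,dpr,dpu,ejr,ejz,epr] rk=18  ker:deu,dez,dpz,duz,epu,epz,erz,euz,jrz,opu,prz,puz
∂3: piv[adeu,adez,aduz,aepu,aeuz,apuz,dopu,ejrz,epuz] rk=9  ker:deuz
b_2=(30−18)−9=3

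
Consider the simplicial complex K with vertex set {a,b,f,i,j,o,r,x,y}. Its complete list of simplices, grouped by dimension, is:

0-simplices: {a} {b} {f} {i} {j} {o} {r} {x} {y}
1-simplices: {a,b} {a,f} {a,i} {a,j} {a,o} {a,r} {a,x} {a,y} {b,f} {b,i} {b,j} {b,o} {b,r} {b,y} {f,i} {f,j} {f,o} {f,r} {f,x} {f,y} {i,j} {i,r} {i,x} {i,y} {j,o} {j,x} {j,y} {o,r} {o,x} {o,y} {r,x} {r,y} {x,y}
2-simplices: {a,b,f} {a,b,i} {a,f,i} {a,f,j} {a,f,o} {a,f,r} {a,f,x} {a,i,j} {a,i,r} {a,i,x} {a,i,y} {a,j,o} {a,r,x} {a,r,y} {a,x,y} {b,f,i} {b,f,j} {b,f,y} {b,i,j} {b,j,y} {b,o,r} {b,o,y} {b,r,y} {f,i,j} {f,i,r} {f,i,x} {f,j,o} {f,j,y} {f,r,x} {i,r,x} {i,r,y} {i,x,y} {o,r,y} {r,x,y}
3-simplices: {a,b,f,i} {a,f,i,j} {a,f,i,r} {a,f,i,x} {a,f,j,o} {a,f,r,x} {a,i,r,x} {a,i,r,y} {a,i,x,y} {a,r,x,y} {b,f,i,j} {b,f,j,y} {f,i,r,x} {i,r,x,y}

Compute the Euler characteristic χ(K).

χ(K)=-4

n_0=9 n_1=33 n_2=34 n_3=14
χ=+9−33+34−14=-4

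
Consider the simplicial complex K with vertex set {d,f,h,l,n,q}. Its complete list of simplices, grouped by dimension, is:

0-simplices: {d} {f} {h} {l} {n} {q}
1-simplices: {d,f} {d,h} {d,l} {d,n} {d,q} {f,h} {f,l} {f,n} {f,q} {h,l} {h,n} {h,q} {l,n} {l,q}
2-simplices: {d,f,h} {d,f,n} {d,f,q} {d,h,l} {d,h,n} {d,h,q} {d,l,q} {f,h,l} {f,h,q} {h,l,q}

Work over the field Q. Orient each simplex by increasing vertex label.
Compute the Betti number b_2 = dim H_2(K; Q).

b_2=2

n_0=6 n_1=14 n_2=10  [Q]
∂1: piv[df,dh,dl,dn,dq] rk=5  ker:fh,fl,fn,fq,hl,hn,hq,ln,lq
∂2: piv[dfh,dfn,dfq,dhl,dhn,dhq,dlq,fhl] rk=8  ker:fhq,hlq
b_2=(10−8)−0=2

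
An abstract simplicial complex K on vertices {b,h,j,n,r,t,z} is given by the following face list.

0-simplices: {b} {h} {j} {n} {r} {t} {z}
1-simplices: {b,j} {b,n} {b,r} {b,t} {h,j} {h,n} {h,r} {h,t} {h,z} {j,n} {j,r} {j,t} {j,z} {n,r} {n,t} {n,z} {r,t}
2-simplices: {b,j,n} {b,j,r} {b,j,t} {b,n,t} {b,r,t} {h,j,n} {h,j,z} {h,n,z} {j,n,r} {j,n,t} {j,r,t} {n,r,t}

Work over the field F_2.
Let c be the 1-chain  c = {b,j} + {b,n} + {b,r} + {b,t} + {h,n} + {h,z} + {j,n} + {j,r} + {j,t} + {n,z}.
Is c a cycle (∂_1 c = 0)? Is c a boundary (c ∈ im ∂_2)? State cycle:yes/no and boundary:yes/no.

n_0=7 n_1=17 n_2=12  [Z2]
∂1: piv[bj,bn,br,bt,hj,hz] rk=6  ker:hn,hr,ht,jn,jr,jt,jz,nr,nt,nz,rt
∂2: piv[bjn,bjr,bjt,bnt,brt,hjn,hjz,hnz,jnr] rk=9  ker:jnt,jrt,nrt
∂1c = 0
c vs im∂2: reduces to 0 ⇒ boundary

cycle:yes boundary:yes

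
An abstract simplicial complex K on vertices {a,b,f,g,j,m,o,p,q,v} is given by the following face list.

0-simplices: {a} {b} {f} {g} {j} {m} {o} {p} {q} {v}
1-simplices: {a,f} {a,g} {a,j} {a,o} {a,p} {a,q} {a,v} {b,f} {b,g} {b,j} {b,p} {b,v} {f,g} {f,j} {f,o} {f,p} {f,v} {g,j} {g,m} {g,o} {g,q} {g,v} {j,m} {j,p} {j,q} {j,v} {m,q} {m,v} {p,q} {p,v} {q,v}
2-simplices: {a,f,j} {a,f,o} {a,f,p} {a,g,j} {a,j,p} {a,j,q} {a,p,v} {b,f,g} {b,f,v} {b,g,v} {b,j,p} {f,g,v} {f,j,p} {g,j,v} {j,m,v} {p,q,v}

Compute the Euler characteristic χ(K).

χ(K)=-5

n_0=10 n_1=31 n_2=16
χ=+10−31+16=-5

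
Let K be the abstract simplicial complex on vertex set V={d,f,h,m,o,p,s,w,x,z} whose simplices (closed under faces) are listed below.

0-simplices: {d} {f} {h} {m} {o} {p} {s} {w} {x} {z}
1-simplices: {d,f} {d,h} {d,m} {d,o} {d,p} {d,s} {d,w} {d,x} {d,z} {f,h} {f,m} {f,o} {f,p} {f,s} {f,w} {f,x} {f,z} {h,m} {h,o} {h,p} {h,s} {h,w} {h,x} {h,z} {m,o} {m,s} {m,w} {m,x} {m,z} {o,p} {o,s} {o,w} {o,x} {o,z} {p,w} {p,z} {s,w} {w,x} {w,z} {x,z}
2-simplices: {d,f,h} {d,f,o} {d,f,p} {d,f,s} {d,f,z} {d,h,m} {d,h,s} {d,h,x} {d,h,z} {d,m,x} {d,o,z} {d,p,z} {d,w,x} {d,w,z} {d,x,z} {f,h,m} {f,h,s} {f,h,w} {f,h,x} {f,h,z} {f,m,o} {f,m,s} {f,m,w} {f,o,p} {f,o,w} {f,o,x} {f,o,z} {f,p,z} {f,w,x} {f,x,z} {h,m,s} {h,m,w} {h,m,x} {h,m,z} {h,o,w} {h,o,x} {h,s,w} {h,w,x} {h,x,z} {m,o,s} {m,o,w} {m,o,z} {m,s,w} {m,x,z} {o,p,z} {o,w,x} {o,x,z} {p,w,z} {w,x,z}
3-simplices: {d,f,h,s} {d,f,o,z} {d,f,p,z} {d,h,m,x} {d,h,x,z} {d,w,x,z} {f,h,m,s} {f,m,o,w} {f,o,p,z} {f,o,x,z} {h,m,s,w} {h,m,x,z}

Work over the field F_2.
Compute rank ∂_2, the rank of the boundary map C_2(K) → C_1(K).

rank∂_2=30

n_0=10 n_1=40 n_2=49 n_3=12  [Z2]
∂1: piv[df,dh,dm,do,dp,ds,dw,dx,dz] rk=9  ker:fh,fm,fo,fp,fs,fw,fx,fz,hm,ho,hp,hs,hw,hx,hz,mo,ms,mw,mx,mz,op,os,ow,ox,oz,pw,pz,sw,wx,wz,xz
∂2: piv[dfh,dfo,dfp,dfs,dfz,dhm,dhs,dhx,dhz,dmx,doz,dpz,dwx,dwz,dxz,fhm,fhw,fhx,fmo,fms,fmw,fop,fow,fox,fwx,hmz,how,hsw,mos,pwz] rk=30  ker:fhs,fhz,foz,fpz,fxz,hms,hmw,hmx,hox,hwx,hxz,mow,moz,msw,mxz,opz,owx,oxz,wxz
∂3: piv[dfhs,dfoz,dfpz,dhmx,dhxz,dwxz,fhms,fmow,fopz,foxz,hmsw,hmxz] rk=12
rk∂_2=30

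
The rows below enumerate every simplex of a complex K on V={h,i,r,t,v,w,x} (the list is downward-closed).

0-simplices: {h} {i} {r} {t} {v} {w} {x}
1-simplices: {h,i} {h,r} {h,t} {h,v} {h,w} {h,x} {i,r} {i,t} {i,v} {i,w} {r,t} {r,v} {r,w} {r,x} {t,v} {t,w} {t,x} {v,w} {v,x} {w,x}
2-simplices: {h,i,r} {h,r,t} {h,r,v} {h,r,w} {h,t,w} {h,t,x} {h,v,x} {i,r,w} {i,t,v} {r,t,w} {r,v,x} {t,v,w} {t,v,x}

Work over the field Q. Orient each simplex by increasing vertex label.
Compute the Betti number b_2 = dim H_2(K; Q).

b_2=1

n_0=7 n_1=20 n_2=13  [Q]
∂1: piv[hi,hr,ht,hv,hw,hx] rk=6  ker:ir,it,iv,iw,rt,rv,rw,rx,tv,tw,tx,vw,vx,wx
∂2: piv[hir,hrt,hrv,hrw,htw,htx,hvx,irw,itv,rvx,tvw,tvx] rk=12  ker:rtw
b_2=(13−12)−0=1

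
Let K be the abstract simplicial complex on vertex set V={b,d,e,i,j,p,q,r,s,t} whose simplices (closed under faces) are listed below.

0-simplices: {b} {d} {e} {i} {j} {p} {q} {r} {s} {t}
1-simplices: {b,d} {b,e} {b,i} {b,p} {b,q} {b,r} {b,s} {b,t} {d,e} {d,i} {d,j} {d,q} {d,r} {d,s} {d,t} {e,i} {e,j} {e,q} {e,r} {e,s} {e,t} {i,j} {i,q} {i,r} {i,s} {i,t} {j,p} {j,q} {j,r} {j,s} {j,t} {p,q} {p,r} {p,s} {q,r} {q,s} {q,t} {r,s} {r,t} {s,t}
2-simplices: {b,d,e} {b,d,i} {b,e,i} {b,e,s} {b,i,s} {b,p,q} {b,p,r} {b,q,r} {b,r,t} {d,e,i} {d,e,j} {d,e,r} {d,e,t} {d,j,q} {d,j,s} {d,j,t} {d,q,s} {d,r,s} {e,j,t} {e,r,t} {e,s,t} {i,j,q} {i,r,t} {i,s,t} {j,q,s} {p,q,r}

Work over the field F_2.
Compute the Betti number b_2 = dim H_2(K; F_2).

n_0=10 n_1=40 n_2=26  [Z2]
∂1: piv[bd,be,bi,bp,bq,br,bs,bt,dj] rk=9  ker:de,di,dq,dr,ds,dt,ei,ej,eq,er,es,et,ij,iq,ir,is,it,jp,jq,jr,js,jt,pq,pr,ps,qr,qs,qt,rs,rt,st
∂2: piv[bde,bdi,bei,bes,bis,bpq,bpr,bqr,brt,dej,der,det,djq,djs,djt,dqs,drs,ert,est,ijq,irt,ist] rk=22  ker:dei,ejt,jqs,pqr
b_2=(26−22)−0=4

b_2=4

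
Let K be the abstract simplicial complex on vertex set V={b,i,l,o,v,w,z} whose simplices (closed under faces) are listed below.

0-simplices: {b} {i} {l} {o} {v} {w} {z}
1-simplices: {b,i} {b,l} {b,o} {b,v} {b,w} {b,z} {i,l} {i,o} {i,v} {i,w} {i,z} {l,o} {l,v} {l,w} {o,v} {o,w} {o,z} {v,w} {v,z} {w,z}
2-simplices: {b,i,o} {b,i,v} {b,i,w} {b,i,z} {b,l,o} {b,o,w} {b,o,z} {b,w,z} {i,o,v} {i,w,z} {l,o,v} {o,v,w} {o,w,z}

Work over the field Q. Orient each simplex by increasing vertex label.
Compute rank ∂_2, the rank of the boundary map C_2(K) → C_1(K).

rank∂_2=11

n_0=7 n_1=20 n_2=13  [Q]
∂1: piv[bi,bl,bo,bv,bw,bz] rk=6  ker:il,io,iv,iw,iz,lo,lv,lw,ov,ow,oz,vw,vz,wz
∂2: piv[bio,biv,biw,biz,blo,bow,boz,bwz,iov,lov,ovw] rk=11  ker:iwz,owz
rk∂_2=11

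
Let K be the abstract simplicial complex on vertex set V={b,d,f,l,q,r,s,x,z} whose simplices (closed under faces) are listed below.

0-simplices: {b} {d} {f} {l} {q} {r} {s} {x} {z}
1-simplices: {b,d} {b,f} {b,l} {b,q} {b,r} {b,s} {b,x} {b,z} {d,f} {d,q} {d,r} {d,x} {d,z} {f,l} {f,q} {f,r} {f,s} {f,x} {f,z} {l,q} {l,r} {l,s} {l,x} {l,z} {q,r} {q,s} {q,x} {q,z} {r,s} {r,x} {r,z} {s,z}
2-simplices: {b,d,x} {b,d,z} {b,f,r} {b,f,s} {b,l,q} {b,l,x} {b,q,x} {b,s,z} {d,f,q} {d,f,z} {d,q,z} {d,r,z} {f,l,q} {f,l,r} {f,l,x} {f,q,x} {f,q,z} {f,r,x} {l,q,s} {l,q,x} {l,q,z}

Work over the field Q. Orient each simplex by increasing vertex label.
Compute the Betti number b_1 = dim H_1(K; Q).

b_1=6

n_0=9 n_1=32 n_2=21  [Q]
∂1: piv[bd,bf,bl,bq,br,bs,bx,bz] rk=8  ker:df,dq,dr,dx,dz,fl,fq,fr,fs,fx,fz,lq,lr,ls,lx,lz,qr,qs,qx,qz,rs,rx,rz,sz
∂2: piv[bdx,bdz,bfr,bfs,blq,blx,bqx,bsz,dfq,dfz,dqz,drz,flq,flr,flx,frx,lqs,lqz] rk=18  ker:fqx,fqz,lqx
b_1=(32−8)−18=6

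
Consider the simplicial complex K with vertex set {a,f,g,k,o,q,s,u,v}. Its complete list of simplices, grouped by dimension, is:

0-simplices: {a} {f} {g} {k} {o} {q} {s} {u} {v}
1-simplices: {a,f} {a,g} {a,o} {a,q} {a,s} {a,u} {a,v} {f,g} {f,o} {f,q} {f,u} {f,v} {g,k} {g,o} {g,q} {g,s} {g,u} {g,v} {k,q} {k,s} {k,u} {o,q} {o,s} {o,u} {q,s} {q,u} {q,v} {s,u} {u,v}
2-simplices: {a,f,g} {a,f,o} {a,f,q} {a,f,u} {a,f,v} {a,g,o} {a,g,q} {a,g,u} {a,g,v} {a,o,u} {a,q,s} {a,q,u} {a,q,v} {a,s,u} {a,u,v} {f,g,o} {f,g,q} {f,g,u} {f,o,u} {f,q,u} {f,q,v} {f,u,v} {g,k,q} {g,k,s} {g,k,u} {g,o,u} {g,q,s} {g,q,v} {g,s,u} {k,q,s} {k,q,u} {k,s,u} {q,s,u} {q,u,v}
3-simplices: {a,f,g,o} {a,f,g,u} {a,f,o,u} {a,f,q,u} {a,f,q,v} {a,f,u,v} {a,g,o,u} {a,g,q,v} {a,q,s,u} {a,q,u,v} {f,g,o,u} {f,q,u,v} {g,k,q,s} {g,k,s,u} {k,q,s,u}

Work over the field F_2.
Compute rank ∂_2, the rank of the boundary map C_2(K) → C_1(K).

rank∂_2=19

n_0=9 n_1=29 n_2=34 n_3=15  [Z2]
∂1: piv[af,ag,ao,aq,as,au,av,gk] rk=8  ker:fg,fo,fq,fu,fv,go,gq,gs,gu,gv,kq,ks,ku,oq,os,ou,qs,qu,qv,su,uv
∂2: piv[afg,afo,afq,afu,afv,ago,agq,agu,agv,aou,aqs,aqu,aqv,asu,auv,gkq,gks,gku,gqs] rk=19  ker:fgo,fgq,fgu,fou,fqu,fqv,fuv,gou,gqv,gsu,kqs,kqu,ksu,qsu,quv
∂3: piv[afgo,afgu,afou,afqu,afqv,afuv,agou,agqv,aqsu,aquv,gkqs,gksu,kqsu] rk=13  ker:fgou,fquv
rk∂_2=19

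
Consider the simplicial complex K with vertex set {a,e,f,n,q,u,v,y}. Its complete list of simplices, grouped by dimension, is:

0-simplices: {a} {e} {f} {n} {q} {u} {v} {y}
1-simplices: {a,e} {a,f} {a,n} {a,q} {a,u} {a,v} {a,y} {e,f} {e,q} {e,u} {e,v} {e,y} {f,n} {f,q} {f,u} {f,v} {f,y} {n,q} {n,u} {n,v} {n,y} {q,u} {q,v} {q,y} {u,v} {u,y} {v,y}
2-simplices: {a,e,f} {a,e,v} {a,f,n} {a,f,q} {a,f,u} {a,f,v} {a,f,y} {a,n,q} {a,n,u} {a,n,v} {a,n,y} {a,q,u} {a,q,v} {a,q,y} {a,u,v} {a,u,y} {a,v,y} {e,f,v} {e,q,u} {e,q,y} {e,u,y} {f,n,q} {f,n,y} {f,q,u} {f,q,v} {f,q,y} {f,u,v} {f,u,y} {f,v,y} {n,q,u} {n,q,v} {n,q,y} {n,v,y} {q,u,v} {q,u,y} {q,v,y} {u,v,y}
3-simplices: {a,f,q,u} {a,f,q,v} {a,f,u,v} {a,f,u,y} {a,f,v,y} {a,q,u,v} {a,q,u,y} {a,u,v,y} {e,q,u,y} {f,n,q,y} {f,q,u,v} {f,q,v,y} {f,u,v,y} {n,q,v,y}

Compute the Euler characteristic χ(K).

n_0=8 n_1=27 n_2=37 n_3=14
χ=+8−27+37−14=4

χ(K)=4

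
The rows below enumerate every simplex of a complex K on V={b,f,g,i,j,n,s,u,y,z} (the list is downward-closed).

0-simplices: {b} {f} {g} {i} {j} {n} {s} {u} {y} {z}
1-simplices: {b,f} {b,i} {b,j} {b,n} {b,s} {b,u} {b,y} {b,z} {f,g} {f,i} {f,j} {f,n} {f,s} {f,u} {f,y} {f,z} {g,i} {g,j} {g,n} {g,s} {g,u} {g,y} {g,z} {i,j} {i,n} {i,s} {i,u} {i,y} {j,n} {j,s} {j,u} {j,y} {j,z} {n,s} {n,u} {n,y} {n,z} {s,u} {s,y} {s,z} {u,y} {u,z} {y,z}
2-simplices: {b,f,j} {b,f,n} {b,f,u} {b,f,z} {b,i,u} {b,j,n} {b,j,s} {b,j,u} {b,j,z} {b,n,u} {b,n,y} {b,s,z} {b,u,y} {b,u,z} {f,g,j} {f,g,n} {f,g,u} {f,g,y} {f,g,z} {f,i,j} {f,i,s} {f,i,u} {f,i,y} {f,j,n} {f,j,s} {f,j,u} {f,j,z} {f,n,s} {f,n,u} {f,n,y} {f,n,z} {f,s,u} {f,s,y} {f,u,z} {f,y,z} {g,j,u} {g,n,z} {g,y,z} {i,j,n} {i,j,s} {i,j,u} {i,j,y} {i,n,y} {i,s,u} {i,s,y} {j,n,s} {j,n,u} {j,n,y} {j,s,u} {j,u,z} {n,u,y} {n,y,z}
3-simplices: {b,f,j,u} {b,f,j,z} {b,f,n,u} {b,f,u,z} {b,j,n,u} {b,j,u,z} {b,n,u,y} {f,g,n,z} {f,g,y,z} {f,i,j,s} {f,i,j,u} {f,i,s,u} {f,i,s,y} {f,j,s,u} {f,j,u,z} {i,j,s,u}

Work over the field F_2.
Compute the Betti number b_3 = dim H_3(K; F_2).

b_3=2

n_0=10 n_1=43 n_2=52 n_3=16  [Z2]
∂1: piv[bf,bi,bj,bn,bs,bu,by,bz,fg] rk=9  ker:fi,fj,fn,fs,fu,fy,fz,gi,gj,gn,gs,gu,gy,gz,ij,in,is,iu,iy,jn,js,ju,jy,jz,ns,nu,ny,nz,su,sy,sz,uy,uz,yz
∂2: piv[bfj,bfn,bfu,bfz,biu,bjn,bjs,bju,bjz,bnu,bny,bsz,buy,buz,fgj,fgn,fgu,fgy,fgz,fij,fis,fiu,fiy,fjs,fns,fny,fnz,fsu,fsy,fyz,ijn,ijy] rk=32  ker:fjn,fju,fjz,fnu,fuz,gju,gnz,gyz,ijs,iju,iny,isu,isy,jns,jnu,jny,jsu,juz,nuy,nyz
∂3: piv[bfju,bfjz,bfnu,bfuz,bjnu,bjuz,bnuy,fgnz,fgyz,fijs,fiju,fisu,fisy,fjsu] rk=14  ker:fjuz,ijsu
b_3=(16−14)−0=2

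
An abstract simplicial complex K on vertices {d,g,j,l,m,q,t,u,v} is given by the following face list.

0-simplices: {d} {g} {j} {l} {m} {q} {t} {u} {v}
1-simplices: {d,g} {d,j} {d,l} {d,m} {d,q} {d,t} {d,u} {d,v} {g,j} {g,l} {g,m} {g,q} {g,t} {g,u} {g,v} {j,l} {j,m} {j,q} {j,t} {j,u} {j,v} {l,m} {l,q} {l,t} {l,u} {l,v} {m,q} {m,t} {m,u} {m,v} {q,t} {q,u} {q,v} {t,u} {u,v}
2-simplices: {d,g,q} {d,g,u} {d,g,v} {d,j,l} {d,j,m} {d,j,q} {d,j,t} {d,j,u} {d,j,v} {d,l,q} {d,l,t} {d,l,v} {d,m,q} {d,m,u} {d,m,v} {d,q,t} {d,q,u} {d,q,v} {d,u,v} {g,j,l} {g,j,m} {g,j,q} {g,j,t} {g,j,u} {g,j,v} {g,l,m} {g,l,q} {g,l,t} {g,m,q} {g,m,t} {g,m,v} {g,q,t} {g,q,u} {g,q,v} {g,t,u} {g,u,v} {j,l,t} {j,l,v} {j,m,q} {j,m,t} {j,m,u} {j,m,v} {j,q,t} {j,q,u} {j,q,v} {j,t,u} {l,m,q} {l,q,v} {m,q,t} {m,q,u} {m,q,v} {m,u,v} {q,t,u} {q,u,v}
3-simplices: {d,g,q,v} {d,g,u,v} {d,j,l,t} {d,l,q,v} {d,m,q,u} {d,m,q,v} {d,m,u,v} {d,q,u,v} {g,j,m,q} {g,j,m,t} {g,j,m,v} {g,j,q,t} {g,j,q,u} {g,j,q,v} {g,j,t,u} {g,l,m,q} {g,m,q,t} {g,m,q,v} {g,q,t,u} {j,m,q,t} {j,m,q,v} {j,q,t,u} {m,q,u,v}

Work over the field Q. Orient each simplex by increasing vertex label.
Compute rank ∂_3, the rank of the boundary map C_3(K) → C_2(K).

rank∂_3=19

n_0=9 n_1=35 n_2=54 n_3=23  [Q]
∂1: piv[dg,dj,dl,dm,dq,dt,du,dv] rk=8  ker:gj,gl,gm,gq,gt,gu,gv,jl,jm,jq,jt,ju,jv,lm,lq,lt,lu,lv,mq,mt,mu,mv,qt,qu,qv,tu,uv
∂2: piv[dgq,dgu,dgv,djl,djm,djq,djt,dju,djv,dlq,dlt,dlv,dmq,dmu,dmv,dqt,dqu,dqv,duv,gjl,gjm,gjq,gjt,glm,gmt,gtu] rk=26  ker:gju,gjv,glq,glt,gmq,gmv,gqt,gqu,gqv,guv,jlt,jlv,jmq,jmt,jmu,jmv,jqt,jqu,jqv,jtu,lmq,lqv,mqt,mqu,mqv,muv,qtu,quv
∂3: piv[dgqv,dguv,djlt,dlqv,dmqu,dmqv,dmuv,dquv,gjmq,gjmt,gjmv,gjqt,gjqu,gjqv,gjtu,glmq,gmqt,gmqv,gqtu] rk=19  ker:jmqt,jmqv,jqtu,mquv
rk∂_3=19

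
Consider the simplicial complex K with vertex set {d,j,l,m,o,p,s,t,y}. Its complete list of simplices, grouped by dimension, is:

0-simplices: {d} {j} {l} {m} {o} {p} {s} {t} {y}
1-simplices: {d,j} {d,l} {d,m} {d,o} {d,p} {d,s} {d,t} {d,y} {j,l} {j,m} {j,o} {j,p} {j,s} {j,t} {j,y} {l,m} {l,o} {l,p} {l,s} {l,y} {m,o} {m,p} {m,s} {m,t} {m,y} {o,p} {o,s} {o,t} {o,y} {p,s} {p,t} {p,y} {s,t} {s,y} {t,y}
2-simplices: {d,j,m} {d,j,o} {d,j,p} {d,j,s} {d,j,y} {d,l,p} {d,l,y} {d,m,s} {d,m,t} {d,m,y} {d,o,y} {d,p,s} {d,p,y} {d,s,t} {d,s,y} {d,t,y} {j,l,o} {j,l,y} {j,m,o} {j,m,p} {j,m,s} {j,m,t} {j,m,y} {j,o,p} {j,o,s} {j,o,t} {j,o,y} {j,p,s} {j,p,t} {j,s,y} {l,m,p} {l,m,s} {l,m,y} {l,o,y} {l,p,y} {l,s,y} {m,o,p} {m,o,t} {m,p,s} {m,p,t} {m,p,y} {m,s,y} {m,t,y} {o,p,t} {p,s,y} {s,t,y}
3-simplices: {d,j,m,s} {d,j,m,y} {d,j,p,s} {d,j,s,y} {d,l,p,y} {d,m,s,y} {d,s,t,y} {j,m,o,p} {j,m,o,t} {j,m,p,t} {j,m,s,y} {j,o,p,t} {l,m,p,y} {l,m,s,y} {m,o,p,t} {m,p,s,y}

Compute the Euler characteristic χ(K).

χ(K)=4

n_0=9 n_1=35 n_2=46 n_3=16
χ=+9−35+46−16=4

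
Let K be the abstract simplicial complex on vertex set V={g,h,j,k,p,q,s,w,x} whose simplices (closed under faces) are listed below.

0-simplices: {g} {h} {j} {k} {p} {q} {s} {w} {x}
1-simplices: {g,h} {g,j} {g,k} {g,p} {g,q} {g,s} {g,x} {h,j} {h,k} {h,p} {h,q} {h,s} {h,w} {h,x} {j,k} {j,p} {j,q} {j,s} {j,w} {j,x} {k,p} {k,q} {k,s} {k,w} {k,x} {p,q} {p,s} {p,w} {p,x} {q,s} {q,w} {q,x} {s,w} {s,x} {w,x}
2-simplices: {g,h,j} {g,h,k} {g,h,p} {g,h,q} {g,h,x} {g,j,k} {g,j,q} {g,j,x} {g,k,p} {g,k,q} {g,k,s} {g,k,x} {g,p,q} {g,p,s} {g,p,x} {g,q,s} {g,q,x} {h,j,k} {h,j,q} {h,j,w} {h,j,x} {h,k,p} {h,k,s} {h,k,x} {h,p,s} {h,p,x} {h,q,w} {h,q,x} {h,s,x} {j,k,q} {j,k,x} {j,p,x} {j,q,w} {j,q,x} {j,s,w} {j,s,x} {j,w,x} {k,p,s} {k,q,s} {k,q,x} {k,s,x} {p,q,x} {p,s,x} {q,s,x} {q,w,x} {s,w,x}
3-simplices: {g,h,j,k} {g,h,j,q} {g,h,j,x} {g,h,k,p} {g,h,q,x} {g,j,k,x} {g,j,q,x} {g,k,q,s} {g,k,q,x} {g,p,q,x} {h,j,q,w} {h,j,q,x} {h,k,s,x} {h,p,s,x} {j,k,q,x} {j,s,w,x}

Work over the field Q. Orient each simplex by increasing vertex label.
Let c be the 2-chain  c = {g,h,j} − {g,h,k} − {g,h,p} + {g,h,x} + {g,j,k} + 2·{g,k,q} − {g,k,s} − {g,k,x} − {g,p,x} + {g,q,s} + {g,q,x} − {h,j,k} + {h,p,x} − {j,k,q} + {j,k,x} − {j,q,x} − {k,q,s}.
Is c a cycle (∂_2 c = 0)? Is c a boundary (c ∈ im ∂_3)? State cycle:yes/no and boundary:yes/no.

n_0=9 n_1=35 n_2=46 n_3=16  [Q]
∂1: piv[gh,gj,gk,gp,gq,gs,gx,hw] rk=8  ker:hj,hk,hp,hq,hs,hx,jk,jp,jq,js,jw,jx,kp,kq,ks,kw,kx,pq,ps,pw,px,qs,qw,qx,sw,sx,wx
∂2: piv[ghj,ghk,ghp,ghq,ghx,gjk,gjq,gjx,gkp,gkq,gks,gkx,gpq,gps,gpx,gqs,gqx,hjw,hks,hqw,hsx,jpx,jsw,jsx,jwx] rk=25  ker:hjk,hjq,hjx,hkp,hkx,hps,hpx,hqx,jkq,jkx,jqw,jqx,kps,kqs,kqx,ksx,pqx,psx,qsx,qwx,swx
∂3: piv[ghjk,ghjq,ghjx,ghkp,ghqx,gjkx,gjqx,gkqs,gkqx,gpqx,hjqw,hksx,hpsx,jkqx,jswx] rk=15  ker:hjqx
∂2c = 0
c vs im∂3: residual ≠ 0 ⇒ not boundary

cycle:yes boundary:no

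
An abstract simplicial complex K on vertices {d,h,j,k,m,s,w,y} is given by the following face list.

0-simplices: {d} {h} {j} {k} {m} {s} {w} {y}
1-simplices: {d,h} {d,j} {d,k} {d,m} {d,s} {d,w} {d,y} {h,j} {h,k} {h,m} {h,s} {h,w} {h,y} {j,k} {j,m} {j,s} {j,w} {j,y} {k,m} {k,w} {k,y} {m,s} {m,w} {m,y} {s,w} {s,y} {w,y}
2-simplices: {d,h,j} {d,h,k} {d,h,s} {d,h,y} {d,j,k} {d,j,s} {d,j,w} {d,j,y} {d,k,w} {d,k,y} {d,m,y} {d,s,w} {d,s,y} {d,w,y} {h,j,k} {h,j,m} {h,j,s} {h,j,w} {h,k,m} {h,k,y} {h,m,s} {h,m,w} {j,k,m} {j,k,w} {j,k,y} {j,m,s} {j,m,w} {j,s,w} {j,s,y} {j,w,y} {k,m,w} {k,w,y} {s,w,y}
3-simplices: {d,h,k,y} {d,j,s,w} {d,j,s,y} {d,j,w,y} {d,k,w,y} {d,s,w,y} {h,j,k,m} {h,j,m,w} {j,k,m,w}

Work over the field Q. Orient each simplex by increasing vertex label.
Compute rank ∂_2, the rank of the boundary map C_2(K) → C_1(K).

n_0=8 n_1=27 n_2=33 n_3=9  [Q]
∂1: piv[dh,dj,dk,dm,ds,dw,dy] rk=7  ker:hj,hk,hm,hs,hw,hy,jk,jm,js,jw,jy,km,kw,ky,ms,mw,my,sw,sy,wy
∂2: piv[dhj,dhk,dhs,dhy,djk,djs,djw,djy,dkw,dky,dmy,dsw,dsy,dwy,hjm,hjw,hkm,hms,hmw] rk=19  ker:hjk,hjs,hky,jkm,jkw,jky,jms,jmw,jsw,jsy,jwy,kmw,kwy,swy
∂3: piv[dhky,djsw,djsy,djwy,dkwy,dswy,hjkm,hjmw,jkmw] rk=9
rk∂_2=19

rank∂_2=19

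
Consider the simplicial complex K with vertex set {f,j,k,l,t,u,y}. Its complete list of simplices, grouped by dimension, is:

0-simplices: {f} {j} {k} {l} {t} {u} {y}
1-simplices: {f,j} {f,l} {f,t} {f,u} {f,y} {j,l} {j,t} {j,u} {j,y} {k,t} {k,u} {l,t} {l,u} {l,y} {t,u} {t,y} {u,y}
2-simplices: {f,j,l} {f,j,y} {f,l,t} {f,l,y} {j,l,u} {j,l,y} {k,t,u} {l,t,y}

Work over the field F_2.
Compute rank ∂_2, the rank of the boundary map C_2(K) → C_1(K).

rank∂_2=7

n_0=7 n_1=17 n_2=8  [Z2]
∂1: piv[fj,fl,ft,fu,fy,kt] rk=6  ker:jl,jt,ju,jy,ku,lt,lu,ly,tu,ty,uy
∂2: piv[fjl,fjy,flt,fly,jlu,ktu,lty] rk=7  ker:jly
rk∂_2=7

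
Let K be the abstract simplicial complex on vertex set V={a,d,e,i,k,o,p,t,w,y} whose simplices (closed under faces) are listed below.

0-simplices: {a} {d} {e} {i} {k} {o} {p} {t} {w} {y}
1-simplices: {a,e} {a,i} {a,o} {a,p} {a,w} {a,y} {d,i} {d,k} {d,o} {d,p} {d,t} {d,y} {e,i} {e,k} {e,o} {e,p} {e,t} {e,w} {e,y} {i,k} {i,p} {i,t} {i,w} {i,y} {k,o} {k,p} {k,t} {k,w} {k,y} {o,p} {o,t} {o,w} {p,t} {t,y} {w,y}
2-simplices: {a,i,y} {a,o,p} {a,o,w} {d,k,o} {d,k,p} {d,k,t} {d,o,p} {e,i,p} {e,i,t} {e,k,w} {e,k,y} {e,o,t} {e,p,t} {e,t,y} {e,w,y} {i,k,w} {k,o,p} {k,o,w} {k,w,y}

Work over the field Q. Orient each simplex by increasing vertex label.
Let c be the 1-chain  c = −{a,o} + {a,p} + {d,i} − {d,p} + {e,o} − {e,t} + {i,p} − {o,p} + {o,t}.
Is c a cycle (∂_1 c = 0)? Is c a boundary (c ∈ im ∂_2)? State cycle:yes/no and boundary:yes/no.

cycle:yes boundary:no

n_0=10 n_1=35 n_2=19  [Q]
∂1: piv[ae,ai,ao,ap,aw,ay,di,dk,dt] rk=9  ker:do,dp,dy,ei,ek,eo,ep,et,ew,ey,ik,ip,it,iw,iy,ko,kp,kt,kw,ky,op,ot,ow,pt,ty,wy
∂2: piv[aiy,aop,aow,dko,dkp,dkt,dop,eip,eit,ekw,eky,eot,ept,ety,ewy,ikw,kow] rk=17  ker:kop,kwy
∂1c = 0
c vs im∂2: residual ≠ 0 ⇒ not boundary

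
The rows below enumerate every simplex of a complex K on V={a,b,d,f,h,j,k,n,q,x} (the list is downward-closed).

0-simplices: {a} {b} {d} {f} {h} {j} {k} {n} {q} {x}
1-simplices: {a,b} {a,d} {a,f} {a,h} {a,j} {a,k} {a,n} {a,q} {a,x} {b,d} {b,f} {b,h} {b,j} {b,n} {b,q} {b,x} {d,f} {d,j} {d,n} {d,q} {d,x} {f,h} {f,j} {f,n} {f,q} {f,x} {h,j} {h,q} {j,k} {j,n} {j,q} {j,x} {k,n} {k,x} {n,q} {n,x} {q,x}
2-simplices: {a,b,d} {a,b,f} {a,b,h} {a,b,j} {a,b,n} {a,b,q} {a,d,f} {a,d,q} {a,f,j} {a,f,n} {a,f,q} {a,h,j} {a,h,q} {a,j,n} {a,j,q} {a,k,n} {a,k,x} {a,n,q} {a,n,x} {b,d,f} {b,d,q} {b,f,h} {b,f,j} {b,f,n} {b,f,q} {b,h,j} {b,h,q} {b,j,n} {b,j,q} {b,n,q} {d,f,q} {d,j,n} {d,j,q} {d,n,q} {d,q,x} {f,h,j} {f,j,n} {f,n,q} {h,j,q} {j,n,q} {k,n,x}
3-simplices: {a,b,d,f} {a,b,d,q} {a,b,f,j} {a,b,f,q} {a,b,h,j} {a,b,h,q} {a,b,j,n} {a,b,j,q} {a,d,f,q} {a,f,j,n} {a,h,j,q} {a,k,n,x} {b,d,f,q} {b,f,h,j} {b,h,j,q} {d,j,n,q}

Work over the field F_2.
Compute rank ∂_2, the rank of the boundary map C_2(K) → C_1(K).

n_0=10 n_1=37 n_2=41 n_3=16  [Z2]
∂1: piv[ab,ad,af,ah,aj,ak,an,aq,ax] rk=9  ker:bd,bf,bh,bj,bn,bq,bx,df,dj,dn,dq,dx,fh,fj,fn,fq,fx,hj,hq,jk,jn,jq,jx,kn,kx,nq,nx,qx
∂2: piv[abd,abf,abh,abj,abn,abq,adf,adq,afj,afn,afq,ahj,ahq,ajn,ajq,akn,akx,anq,anx,bfh,djn,djq,dqx] rk=23  ker:bdf,bdq,bfj,bfn,bfq,bhj,bhq,bjn,bjq,bnq,dfq,dnq,fhj,fjn,fnq,hjq,jnq,knx
∂3: piv[abdf,abdq,abfj,abfq,abhj,abhq,abjn,abjq,adfq,afjn,ahjq,aknx,bfhj,djnq] rk=14  ker:bdfq,bhjq
rk∂_2=23

rank∂_2=23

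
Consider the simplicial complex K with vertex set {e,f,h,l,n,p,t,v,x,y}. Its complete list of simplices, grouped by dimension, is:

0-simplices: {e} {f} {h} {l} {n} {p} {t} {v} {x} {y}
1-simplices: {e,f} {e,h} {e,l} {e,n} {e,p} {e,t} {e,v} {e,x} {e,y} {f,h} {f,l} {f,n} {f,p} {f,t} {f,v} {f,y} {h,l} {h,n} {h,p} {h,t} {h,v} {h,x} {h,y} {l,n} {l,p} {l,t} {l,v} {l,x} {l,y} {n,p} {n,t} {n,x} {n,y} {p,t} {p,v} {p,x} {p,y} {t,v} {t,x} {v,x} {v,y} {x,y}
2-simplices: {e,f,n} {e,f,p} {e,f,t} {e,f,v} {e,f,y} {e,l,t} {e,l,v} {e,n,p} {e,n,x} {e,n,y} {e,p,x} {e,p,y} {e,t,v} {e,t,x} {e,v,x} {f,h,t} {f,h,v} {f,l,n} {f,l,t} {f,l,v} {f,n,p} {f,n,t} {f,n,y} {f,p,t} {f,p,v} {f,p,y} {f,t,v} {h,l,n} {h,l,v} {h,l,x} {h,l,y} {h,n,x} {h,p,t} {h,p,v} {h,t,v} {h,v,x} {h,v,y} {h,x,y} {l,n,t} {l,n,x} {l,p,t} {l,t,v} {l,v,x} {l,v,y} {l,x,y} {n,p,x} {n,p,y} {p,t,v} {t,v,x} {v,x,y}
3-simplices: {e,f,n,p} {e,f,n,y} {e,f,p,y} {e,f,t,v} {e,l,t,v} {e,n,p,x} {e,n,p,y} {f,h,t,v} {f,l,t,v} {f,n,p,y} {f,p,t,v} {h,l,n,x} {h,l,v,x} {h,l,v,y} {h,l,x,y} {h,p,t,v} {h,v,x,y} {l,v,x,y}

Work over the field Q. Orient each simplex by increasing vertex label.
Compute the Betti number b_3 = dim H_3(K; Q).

n_0=10 n_1=42 n_2=50 n_3=18  [Q]
∂1: piv[ef,eh,el,en,ep,et,ev,ex,ey] rk=9  ker:fh,fl,fn,fp,ft,fv,fy,hl,hn,hp,ht,hv,hx,hy,ln,lp,lt,lv,lx,ly,np,nt,nx,ny,pt,pv,px,py,tv,tx,vx,vy,xy
∂2: piv[efn,efp,eft,efv,efy,elt,elv,enp,enx,eny,epx,epy,etv,etx,evx,fht,fhv,fln,flt,fnt,fpt,fpv,hln,hlv,hlx,hly,hnx,hpt,hvy,hxy,lpt] rk=31  ker:flv,fnp,fny,fpy,ftv,hpv,htv,hvx,lnt,lnx,ltv,lvx,lvy,lxy,npx,npy,ptv,tvx,vxy
∂3: piv[efnp,efny,efpy,eftv,eltv,enpx,enpy,fhtv,fltv,fptv,hlnx,hlvx,hlvy,hlxy,hptv,hvxy] rk=16  ker:fnpy,lvxy
b_3=(18−16)−0=2

b_3=2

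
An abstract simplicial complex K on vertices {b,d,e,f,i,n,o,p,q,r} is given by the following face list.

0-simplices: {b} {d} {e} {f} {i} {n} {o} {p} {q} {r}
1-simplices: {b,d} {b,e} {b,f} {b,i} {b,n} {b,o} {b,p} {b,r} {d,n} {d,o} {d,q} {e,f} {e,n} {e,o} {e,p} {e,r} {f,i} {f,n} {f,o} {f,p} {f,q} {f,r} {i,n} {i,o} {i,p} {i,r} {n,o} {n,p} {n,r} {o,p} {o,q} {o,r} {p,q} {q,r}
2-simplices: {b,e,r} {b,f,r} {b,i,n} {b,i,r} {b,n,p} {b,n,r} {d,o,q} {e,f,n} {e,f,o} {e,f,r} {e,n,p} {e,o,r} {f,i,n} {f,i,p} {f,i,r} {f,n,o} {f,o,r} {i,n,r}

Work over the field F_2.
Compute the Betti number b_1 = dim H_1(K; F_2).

b_1=9

n_0=10 n_1=34 n_2=18  [Z2]
∂1: piv[bd,be,bf,bi,bn,bo,bp,br,dq] rk=9  ker:dn,do,ef,en,eo,ep,er,fi,fn,fo,fp,fq,fr,in,io,ip,ir,no,np,nr,op,oq,or,pq,qr
∂2: piv[ber,bfr,bin,bir,bnp,bnr,doq,efn,efo,efr,enp,eor,fin,fip,fir,fno] rk=16  ker:for,inr
b_1=(34−9)−16=9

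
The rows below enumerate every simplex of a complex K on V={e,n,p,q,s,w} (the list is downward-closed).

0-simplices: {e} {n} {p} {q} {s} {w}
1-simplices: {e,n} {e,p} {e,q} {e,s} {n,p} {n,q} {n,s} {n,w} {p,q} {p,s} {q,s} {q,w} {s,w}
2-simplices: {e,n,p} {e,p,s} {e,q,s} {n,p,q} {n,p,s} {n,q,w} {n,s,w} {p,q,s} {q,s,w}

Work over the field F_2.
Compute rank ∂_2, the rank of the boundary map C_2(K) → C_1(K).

n_0=6 n_1=13 n_2=9  [Z2]
∂1: piv[en,ep,eq,es,nw] rk=5  ker:np,nq,ns,pq,ps,qs,qw,sw
∂2: piv[enp,eps,eqs,npq,nps,nqw,nsw,pqs] rk=8  ker:qsw
rk∂_2=8

rank∂_2=8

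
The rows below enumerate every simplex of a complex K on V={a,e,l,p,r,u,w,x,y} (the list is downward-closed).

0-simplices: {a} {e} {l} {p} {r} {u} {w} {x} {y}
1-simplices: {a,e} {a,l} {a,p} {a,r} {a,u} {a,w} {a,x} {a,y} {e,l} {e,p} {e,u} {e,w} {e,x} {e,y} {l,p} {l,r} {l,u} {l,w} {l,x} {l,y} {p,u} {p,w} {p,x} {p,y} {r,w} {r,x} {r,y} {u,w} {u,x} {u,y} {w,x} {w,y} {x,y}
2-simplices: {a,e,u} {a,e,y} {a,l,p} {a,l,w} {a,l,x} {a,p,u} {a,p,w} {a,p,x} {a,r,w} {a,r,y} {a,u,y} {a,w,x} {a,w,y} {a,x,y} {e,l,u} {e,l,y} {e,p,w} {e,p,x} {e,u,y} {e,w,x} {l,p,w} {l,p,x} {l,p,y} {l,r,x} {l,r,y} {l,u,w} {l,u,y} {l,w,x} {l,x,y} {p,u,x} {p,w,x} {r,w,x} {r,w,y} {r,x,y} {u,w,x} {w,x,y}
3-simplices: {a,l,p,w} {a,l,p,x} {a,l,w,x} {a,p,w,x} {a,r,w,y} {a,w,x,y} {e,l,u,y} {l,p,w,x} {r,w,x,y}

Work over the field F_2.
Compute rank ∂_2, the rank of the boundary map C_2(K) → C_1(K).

rank∂_2=24

n_0=9 n_1=33 n_2=36 n_3=9  [Z2]
∂1: piv[ae,al,ap,ar,au,aw,ax,ay] rk=8  ker:el,ep,eu,ew,ex,ey,lp,lr,lu,lw,lx,ly,pu,pw,px,py,rw,rx,ry,uw,ux,uy,wx,wy,xy
∂2: piv[aeu,aey,alp,alw,alx,apu,apw,apx,arw,ary,auy,awx,awy,axy,elu,ely,epw,epx,lpy,lrx,lry,luw,lxy,pux] rk=24  ker:euy,ewx,lpw,lpx,luy,lwx,pwx,rwx,rwy,rxy,uwx,wxy
∂3: piv[alpw,alpx,alwx,apwx,arwy,awxy,eluy,rwxy] rk=8  ker:lpwx
rk∂_2=24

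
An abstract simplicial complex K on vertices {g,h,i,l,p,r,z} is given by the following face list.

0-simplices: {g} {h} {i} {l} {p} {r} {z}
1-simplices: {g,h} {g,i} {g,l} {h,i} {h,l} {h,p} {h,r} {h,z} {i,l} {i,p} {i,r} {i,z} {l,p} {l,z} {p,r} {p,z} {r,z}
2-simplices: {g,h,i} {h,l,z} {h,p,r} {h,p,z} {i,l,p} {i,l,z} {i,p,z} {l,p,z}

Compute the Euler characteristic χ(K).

n_0=7 n_1=17 n_2=8
χ=+7−17+8=-2

χ(K)=-2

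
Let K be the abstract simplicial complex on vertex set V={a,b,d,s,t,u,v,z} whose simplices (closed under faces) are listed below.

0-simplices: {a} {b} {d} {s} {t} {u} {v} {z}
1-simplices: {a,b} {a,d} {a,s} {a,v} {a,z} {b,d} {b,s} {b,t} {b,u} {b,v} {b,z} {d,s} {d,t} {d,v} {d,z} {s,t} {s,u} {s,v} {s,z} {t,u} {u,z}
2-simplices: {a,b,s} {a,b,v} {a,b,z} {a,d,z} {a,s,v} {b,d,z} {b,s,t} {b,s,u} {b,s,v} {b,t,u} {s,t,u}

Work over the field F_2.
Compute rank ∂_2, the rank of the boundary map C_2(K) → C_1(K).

n_0=8 n_1=21 n_2=11  [Z2]
∂1: piv[ab,ad,as,av,az,bt,bu] rk=7  ker:bd,bs,bv,bz,ds,dt,dv,dz,st,su,sv,sz,tu,uz
∂2: piv[abs,abv,abz,adz,asv,bdz,bst,bsu,btu] rk=9  ker:bsv,stu
rk∂_2=9

rank∂_2=9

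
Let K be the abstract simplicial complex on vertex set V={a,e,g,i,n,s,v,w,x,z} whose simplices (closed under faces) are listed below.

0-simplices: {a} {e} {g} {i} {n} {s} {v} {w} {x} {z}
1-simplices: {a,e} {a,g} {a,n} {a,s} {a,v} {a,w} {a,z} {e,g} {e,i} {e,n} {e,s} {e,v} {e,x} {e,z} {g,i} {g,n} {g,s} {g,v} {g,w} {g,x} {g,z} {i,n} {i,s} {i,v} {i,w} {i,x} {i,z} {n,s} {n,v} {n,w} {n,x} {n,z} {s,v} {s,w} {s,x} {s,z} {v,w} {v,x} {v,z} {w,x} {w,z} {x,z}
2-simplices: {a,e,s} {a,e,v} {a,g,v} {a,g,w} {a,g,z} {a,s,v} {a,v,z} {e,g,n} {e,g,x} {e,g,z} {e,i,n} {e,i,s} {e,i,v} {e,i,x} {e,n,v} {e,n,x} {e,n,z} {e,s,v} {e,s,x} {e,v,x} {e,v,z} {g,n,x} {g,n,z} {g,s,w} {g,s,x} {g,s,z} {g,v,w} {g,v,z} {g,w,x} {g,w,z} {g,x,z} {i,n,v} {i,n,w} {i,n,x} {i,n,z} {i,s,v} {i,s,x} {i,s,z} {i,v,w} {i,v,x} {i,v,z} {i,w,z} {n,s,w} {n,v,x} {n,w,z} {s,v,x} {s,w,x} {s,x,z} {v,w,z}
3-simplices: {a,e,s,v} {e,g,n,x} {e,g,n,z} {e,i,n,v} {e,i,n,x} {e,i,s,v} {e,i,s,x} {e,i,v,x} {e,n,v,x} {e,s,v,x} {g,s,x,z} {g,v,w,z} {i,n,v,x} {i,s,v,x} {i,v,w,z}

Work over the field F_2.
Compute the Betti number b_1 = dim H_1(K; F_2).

n_0=10 n_1=42 n_2=49 n_3=15  [Z2]
∂1: piv[ae,ag,an,as,av,aw,az,ei,ex] rk=9  ker:eg,en,es,ev,ez,gi,gn,gs,gv,gw,gx,gz,in,is,iv,iw,ix,iz,ns,nv,nw,nx,nz,sv,sw,sx,sz,vw,vx,vz,wx,wz,xz
∂2: piv[aes,aev,agv,agw,agz,asv,avz,egn,egx,egz,ein,eis,eiv,eix,env,enx,enz,esx,evx,evz,gsw,gsx,gsz,gvw,gwx,gwz,gxz,inw,inz,ivw,nsw] rk=31  ker:esv,gnx,gnz,gvz,inv,inx,isv,isx,isz,ivx,ivz,iwz,nvx,nwz,svx,swx,sxz,vwz
∂3: piv[aesv,egnx,egnz,einv,einx,eisv,eisx,eivx,envx,esvx,gsxz,gvwz,ivwz] rk=13  ker:invx,isvx
b_1=(42−9)−31=2

b_1=2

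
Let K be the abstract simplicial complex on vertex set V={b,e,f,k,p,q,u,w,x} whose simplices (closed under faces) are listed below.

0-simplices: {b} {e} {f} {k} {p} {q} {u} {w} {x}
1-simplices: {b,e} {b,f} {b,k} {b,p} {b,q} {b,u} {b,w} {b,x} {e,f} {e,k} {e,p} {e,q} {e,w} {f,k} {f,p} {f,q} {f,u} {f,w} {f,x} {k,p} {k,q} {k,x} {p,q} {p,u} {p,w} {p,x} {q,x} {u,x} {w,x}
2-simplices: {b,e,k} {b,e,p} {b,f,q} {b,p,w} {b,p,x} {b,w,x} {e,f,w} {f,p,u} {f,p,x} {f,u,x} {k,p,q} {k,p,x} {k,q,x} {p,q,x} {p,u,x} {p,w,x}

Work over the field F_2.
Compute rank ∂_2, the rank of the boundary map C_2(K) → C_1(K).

rank∂_2=13

n_0=9 n_1=29 n_2=16  [Z2]
∂1: piv[be,bf,bk,bp,bq,bu,bw,bx] rk=8  ker:ef,ek,ep,eq,ew,fk,fp,fq,fu,fw,fx,kp,kq,kx,pq,pu,pw,px,qx,ux,wx
∂2: piv[bek,bep,bfq,bpw,bpx,bwx,efw,fpu,fpx,fux,kpq,kpx,kqx] rk=13  ker:pqx,pux,pwx
rk∂_2=13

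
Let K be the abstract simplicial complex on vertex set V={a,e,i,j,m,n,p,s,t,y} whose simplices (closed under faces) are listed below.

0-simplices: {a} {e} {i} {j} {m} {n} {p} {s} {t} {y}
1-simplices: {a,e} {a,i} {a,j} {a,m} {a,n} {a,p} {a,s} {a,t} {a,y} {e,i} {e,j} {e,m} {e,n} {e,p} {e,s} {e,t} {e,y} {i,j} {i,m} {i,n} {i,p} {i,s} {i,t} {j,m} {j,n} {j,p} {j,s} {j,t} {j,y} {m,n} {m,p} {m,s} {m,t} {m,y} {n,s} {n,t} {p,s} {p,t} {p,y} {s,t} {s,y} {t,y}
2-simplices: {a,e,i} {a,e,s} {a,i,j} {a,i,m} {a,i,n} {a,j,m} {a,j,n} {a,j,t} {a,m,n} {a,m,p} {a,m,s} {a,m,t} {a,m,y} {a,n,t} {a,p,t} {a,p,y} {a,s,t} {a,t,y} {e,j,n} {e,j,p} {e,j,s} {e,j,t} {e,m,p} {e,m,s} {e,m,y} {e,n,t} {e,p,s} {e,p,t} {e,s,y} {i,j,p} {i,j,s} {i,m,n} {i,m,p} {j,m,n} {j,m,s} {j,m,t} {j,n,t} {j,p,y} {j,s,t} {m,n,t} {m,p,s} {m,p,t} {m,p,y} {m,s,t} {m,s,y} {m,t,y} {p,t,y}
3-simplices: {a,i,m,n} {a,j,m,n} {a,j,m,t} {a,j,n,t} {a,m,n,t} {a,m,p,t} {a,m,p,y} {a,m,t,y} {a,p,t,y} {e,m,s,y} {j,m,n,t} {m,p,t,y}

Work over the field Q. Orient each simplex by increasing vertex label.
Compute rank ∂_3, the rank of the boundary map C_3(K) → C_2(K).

n_0=10 n_1=42 n_2=47 n_3=12  [Q]
∂1: piv[ae,ai,aj,am,an,ap,as,at,ay] rk=9  ker:ei,ej,em,en,ep,es,et,ey,ij,im,in,ip,is,it,jm,jn,jp,js,jt,jy,mn,mp,ms,mt,my,ns,nt,ps,pt,py,st,sy,ty
∂2: piv[aei,aes,aij,aim,ain,ajm,ajn,ajt,amn,amp,ams,amt,amy,ant,apt,apy,ast,aty,ejn,ejp,ejs,ejt,emp,ems,emy,eps,ept,esy,ijp,ijs,jpy] rk=31  ker:ent,imn,imp,jmn,jms,jmt,jnt,jst,mnt,mps,mpt,mpy,mst,msy,mty,pty
∂3: piv[aimn,ajmn,ajmt,ajnt,amnt,ampt,ampy,amty,apty,emsy] rk=10  ker:jmnt,mpty
rk∂_3=10

rank∂_3=10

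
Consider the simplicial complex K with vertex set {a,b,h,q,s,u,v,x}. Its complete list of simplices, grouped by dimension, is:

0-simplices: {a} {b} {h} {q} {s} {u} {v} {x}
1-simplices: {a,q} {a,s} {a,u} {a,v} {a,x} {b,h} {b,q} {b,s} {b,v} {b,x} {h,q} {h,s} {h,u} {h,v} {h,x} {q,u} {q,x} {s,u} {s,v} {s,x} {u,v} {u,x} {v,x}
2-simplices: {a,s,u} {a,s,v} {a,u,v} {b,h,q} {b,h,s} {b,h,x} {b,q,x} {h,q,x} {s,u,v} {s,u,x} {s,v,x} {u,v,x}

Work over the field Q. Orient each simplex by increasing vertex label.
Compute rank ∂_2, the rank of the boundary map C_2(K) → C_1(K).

n_0=8 n_1=23 n_2=12  [Q]
∂1: piv[aq,as,au,av,ax,bh,bq] rk=7  ker:bs,bv,bx,hq,hs,hu,hv,hx,qu,qx,su,sv,sx,uv,ux,vx
∂2: piv[asu,asv,auv,bhq,bhs,bhx,bqx,sux,svx] rk=9  ker:hqx,suv,uvx
rk∂_2=9

rank∂_2=9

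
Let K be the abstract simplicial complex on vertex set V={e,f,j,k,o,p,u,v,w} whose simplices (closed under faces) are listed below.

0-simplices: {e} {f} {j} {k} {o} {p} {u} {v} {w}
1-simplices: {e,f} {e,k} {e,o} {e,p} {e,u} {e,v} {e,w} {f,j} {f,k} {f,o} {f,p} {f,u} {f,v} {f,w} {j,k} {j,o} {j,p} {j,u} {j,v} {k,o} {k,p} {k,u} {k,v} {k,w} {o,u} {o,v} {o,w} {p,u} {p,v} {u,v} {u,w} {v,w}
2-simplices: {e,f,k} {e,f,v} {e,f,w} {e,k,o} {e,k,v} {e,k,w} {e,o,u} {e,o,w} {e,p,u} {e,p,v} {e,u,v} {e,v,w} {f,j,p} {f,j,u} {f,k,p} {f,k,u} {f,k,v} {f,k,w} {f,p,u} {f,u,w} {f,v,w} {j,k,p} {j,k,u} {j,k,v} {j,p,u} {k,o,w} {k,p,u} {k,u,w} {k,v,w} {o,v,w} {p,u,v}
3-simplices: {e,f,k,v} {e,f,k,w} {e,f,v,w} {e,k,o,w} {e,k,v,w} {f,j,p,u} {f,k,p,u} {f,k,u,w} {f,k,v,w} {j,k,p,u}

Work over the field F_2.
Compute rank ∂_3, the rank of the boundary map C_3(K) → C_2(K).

n_0=9 n_1=32 n_2=31 n_3=10  [Z2]
∂1: piv[ef,ek,eo,ep,eu,ev,ew,fj] rk=8  ker:fk,fo,fp,fu,fv,fw,jk,jo,jp,ju,jv,ko,kp,ku,kv,kw,ou,ov,ow,pu,pv,uv,uw,vw
∂2: piv[efk,efv,efw,eko,ekv,ekw,eou,eow,epu,epv,euv,evw,fjp,fju,fkp,fku,fpu,fuw,jkp,jkv,ovw] rk=21  ker:fkv,fkw,fvw,jku,jpu,kow,kpu,kuw,kvw,puv
∂3: piv[efkv,efkw,efvw,ekow,ekvw,fjpu,fkpu,fkuw,jkpu] rk=9  ker:fkvw
rk∂_3=9

rank∂_3=9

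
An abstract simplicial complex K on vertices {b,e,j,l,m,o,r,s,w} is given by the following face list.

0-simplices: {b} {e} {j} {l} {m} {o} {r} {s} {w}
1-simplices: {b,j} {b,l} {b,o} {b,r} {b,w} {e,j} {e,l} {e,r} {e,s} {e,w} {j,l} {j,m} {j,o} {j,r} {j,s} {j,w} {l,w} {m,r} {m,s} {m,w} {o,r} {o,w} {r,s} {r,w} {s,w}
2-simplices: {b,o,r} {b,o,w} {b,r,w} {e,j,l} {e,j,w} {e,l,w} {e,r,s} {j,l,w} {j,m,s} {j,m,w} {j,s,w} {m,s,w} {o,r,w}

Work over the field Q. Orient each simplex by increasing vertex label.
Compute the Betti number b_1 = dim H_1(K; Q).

n_0=9 n_1=25 n_2=13  [Q]
∂1: piv[bj,bl,bo,br,bw,ej,es,jm] rk=8  ker:el,er,ew,jl,jo,jr,js,jw,lw,mr,ms,mw,or,ow,rs,rw,sw
∂2: piv[bor,bow,brw,ejl,ejw,elw,ers,jms,jmw,jsw] rk=10  ker:jlw,msw,orw
b_1=(25−8)−10=7

b_1=7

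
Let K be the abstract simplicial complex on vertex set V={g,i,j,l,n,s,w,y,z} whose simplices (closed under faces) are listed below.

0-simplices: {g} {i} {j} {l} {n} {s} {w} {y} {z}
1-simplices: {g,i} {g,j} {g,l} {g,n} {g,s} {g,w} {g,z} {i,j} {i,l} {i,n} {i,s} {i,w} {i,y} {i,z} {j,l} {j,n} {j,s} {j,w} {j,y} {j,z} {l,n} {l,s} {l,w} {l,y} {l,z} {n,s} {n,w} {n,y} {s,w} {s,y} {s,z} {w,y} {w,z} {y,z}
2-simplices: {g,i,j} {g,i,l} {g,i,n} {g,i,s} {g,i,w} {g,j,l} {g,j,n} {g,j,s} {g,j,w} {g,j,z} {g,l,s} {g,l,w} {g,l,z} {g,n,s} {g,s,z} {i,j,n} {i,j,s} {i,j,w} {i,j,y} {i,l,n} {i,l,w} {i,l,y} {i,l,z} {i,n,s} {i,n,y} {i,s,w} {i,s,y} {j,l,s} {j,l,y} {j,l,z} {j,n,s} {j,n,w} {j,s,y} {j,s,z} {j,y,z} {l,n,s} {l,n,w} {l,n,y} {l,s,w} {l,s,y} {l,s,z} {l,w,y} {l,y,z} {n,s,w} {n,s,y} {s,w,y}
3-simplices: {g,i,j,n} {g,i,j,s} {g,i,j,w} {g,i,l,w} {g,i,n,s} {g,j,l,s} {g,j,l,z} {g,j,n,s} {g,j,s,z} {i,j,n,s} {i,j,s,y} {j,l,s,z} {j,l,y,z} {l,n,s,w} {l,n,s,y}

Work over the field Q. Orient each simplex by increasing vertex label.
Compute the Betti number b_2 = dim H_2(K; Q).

n_0=9 n_1=34 n_2=46 n_3=15  [Q]
∂1: piv[gi,gj,gl,gn,gs,gw,gz,iy] rk=8  ker:ij,il,in,is,iw,iz,jl,jn,js,jw,jy,jz,ln,ls,lw,ly,lz,ns,nw,ny,sw,sy,sz,wy,wz,yz
∂2: piv[gij,gil,gin,gis,giw,gjl,gjn,gjs,gjw,gjz,gls,glw,glz,gns,gsz,ijy,iln,ily,ilz,iny,isw,isy,jnw,jyz,lwy] rk=25  ker:ijn,ijs,ijw,ilw,ins,jls,jly,jlz,jns,jsy,jsz,lns,lnw,lny,lsw,lsy,lsz,lyz,nsw,nsy,swy
∂3: piv[gijn,gijs,gijw,gilw,gins,gjls,gjlz,gjns,gjsz,ijsy,jlsz,jlyz,lnsw,lnsy] rk=14  ker:ijns
b_2=(46−25)−14=7

b_2=7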